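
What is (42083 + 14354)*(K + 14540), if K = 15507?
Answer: 1695762539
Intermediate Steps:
(42083 + 14354)*(K + 14540) = (42083 + 14354)*(15507 + 14540) = 56437*30047 = 1695762539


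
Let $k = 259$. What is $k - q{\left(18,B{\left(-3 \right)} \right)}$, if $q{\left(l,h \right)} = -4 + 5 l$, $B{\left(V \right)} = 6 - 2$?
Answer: $173$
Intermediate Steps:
$B{\left(V \right)} = 4$
$k - q{\left(18,B{\left(-3 \right)} \right)} = 259 - \left(-4 + 5 \cdot 18\right) = 259 - \left(-4 + 90\right) = 259 - 86 = 173$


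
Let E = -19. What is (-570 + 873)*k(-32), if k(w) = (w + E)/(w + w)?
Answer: 15453/64 ≈ 241.45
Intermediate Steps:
k(w) = (-19 + w)/(2*w) (k(w) = (w - 19)/(w + w) = (-19 + w)/((2*w)) = (-19 + w)*(1/(2*w)) = (-19 + w)/(2*w))
(-570 + 873)*k(-32) = (-570 + 873)*((½)*(-19 - 32)/(-32)) = 303*((½)*(-1/32)*(-51)) = 303*(51/64) = 15453/64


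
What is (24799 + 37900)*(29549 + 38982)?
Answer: 4296825169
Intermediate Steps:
(24799 + 37900)*(29549 + 38982) = 62699*68531 = 4296825169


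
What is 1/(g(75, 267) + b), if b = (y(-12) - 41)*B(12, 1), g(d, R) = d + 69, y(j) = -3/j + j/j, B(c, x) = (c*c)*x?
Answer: -1/5580 ≈ -0.00017921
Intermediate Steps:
B(c, x) = x*c**2 (B(c, x) = c**2*x = x*c**2)
y(j) = 1 - 3/j (y(j) = -3/j + 1 = 1 - 3/j)
g(d, R) = 69 + d
b = -5724 (b = ((-3 - 12)/(-12) - 41)*(1*12**2) = (-1/12*(-15) - 41)*(1*144) = (5/4 - 41)*144 = -159/4*144 = -5724)
1/(g(75, 267) + b) = 1/((69 + 75) - 5724) = 1/(144 - 5724) = 1/(-5580) = -1/5580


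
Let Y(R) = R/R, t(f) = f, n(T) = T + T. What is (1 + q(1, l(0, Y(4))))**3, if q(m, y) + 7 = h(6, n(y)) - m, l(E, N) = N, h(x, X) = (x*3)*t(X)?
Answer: 24389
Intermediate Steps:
n(T) = 2*T
Y(R) = 1
h(x, X) = 3*X*x (h(x, X) = (x*3)*X = (3*x)*X = 3*X*x)
q(m, y) = -7 - m + 36*y (q(m, y) = -7 + (3*(2*y)*6 - m) = -7 + (36*y - m) = -7 + (-m + 36*y) = -7 - m + 36*y)
(1 + q(1, l(0, Y(4))))**3 = (1 + (-7 - 1*1 + 36*1))**3 = (1 + (-7 - 1 + 36))**3 = (1 + 28)**3 = 29**3 = 24389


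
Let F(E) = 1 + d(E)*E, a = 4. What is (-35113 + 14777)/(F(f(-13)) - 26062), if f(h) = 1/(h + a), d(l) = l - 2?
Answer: 823608/1055461 ≈ 0.78033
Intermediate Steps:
d(l) = -2 + l
f(h) = 1/(4 + h) (f(h) = 1/(h + 4) = 1/(4 + h))
F(E) = 1 + E*(-2 + E) (F(E) = 1 + (-2 + E)*E = 1 + E*(-2 + E))
(-35113 + 14777)/(F(f(-13)) - 26062) = (-35113 + 14777)/((1 + (-2 + 1/(4 - 13))/(4 - 13)) - 26062) = -20336/((1 + (-2 + 1/(-9))/(-9)) - 26062) = -20336/((1 - (-2 - ⅑)/9) - 26062) = -20336/((1 - ⅑*(-19/9)) - 26062) = -20336/((1 + 19/81) - 26062) = -20336/(100/81 - 26062) = -20336/(-2110922/81) = -20336*(-81/2110922) = 823608/1055461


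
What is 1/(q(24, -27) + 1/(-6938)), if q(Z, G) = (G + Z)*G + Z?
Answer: 6938/728489 ≈ 0.0095238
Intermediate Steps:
q(Z, G) = Z + G*(G + Z) (q(Z, G) = G*(G + Z) + Z = Z + G*(G + Z))
1/(q(24, -27) + 1/(-6938)) = 1/((24 + (-27)² - 27*24) + 1/(-6938)) = 1/((24 + 729 - 648) - 1/6938) = 1/(105 - 1/6938) = 1/(728489/6938) = 6938/728489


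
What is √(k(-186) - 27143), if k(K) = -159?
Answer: I*√27302 ≈ 165.23*I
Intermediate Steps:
√(k(-186) - 27143) = √(-159 - 27143) = √(-27302) = I*√27302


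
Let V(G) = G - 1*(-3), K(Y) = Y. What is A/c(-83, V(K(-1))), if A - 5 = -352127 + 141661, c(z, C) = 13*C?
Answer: -210461/26 ≈ -8094.7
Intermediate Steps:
V(G) = 3 + G (V(G) = G + 3 = 3 + G)
A = -210461 (A = 5 + (-352127 + 141661) = 5 - 210466 = -210461)
A/c(-83, V(K(-1))) = -210461*1/(13*(3 - 1)) = -210461/(13*2) = -210461/26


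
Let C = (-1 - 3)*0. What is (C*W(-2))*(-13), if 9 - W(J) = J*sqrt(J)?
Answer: 0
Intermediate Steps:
W(J) = 9 - J**(3/2) (W(J) = 9 - J*sqrt(J) = 9 - J**(3/2))
C = 0 (C = -4*0 = 0)
(C*W(-2))*(-13) = (0*(9 - (-2)**(3/2)))*(-13) = (0*(9 - (-2)*I*sqrt(2)))*(-13) = (0*(9 + 2*I*sqrt(2)))*(-13) = 0*(-13) = 0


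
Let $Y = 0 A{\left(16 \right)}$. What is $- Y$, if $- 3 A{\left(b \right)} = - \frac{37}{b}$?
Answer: $0$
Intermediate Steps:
$A{\left(b \right)} = \frac{37}{3 b}$ ($A{\left(b \right)} = - \frac{\left(-37\right) \frac{1}{b}}{3} = \frac{37}{3 b}$)
$Y = 0$ ($Y = 0 \frac{37}{3 \cdot 16} = 0 \cdot \frac{37}{3} \cdot \frac{1}{16} = 0 \cdot \frac{37}{48} = 0$)
$- Y = \left(-1\right) 0 = 0$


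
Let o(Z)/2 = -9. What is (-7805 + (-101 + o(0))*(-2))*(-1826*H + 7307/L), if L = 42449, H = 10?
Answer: 5865268213511/42449 ≈ 1.3817e+8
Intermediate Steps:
o(Z) = -18 (o(Z) = 2*(-9) = -18)
(-7805 + (-101 + o(0))*(-2))*(-1826*H + 7307/L) = (-7805 + (-101 - 18)*(-2))*(-1826*10 + 7307/42449) = (-7805 - 119*(-2))*(-18260 + 7307*(1/42449)) = (-7805 + 238)*(-18260 + 7307/42449) = -7567*(-775111433/42449) = 5865268213511/42449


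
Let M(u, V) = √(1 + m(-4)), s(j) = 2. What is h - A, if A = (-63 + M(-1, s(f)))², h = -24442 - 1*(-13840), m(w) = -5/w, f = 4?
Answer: -57537/4 ≈ -14384.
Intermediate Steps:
h = -10602 (h = -24442 + 13840 = -10602)
M(u, V) = 3/2 (M(u, V) = √(1 - 5/(-4)) = √(1 - 5*(-¼)) = √(1 + 5/4) = √(9/4) = 3/2)
A = 15129/4 (A = (-63 + 3/2)² = (-123/2)² = 15129/4 ≈ 3782.3)
h - A = -10602 - 1*15129/4 = -10602 - 15129/4 = -57537/4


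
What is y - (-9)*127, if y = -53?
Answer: 1090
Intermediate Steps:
y - (-9)*127 = -53 - (-9)*127 = -53 - 9*(-127) = -53 + 1143 = 1090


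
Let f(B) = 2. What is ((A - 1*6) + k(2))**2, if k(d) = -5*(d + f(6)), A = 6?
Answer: 400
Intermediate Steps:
k(d) = -10 - 5*d (k(d) = -5*(d + 2) = -5*(2 + d) = -10 - 5*d)
((A - 1*6) + k(2))**2 = ((6 - 1*6) + (-10 - 5*2))**2 = ((6 - 6) + (-10 - 10))**2 = (0 - 20)**2 = (-20)**2 = 400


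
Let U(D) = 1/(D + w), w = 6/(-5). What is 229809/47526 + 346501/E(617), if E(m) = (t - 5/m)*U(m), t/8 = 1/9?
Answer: 93853802392694819/387416110 ≈ 2.4226e+8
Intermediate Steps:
t = 8/9 (t = 8*(1/9) = 8/9 ≈ 0.88889)
w = -6/5 (w = 6*(-1/5) = -6/5 ≈ -1.2000)
U(D) = 1/(-6/5 + D) (U(D) = 1/(D - 6/5) = 1/(-6/5 + D))
E(m) = 5*(8/9 - 5/m)/(-6 + 5*m) (E(m) = (8/9 - 5/m)*(5/(-6 + 5*m)) = 5*(8/9 - 5/m)/(-6 + 5*m))
229809/47526 + 346501/E(617) = 229809/47526 + 346501/(((5/9)*(-45 + 8*617)/(617*(-6 + 5*617)))) = 229809*(1/47526) + 346501/(((5/9)*(1/617)*(-45 + 4936)/(-6 + 3085))) = 76603/15842 + 346501/(((5/9)*(1/617)*4891/3079)) = 76603/15842 + 346501/(((5/9)*(1/617)*(1/3079)*4891)) = 76603/15842 + 346501/(24455/17097687) = 76603/15842 + 346501*(17097687/24455) = 76603/15842 + 5924365643187/24455 = 93853802392694819/387416110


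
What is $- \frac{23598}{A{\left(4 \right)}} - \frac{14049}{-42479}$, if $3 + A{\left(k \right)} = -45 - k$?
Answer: $\frac{501574995}{1104454} \approx 454.14$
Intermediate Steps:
$A{\left(k \right)} = -48 - k$ ($A{\left(k \right)} = -3 - \left(45 + k\right) = -48 - k$)
$- \frac{23598}{A{\left(4 \right)}} - \frac{14049}{-42479} = - \frac{23598}{-48 - 4} - \frac{14049}{-42479} = - \frac{23598}{-48 - 4} - - \frac{14049}{42479} = - \frac{23598}{-52} + \frac{14049}{42479} = \left(-23598\right) \left(- \frac{1}{52}\right) + \frac{14049}{42479} = \frac{11799}{26} + \frac{14049}{42479} = \frac{501574995}{1104454}$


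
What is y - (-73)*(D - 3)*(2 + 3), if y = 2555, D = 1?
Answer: 1825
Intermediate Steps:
y - (-73)*(D - 3)*(2 + 3) = 2555 - (-73)*(1 - 3)*(2 + 3) = 2555 - (-73)*(-2*5) = 2555 - (-73)*(-10) = 2555 - 1*730 = 2555 - 730 = 1825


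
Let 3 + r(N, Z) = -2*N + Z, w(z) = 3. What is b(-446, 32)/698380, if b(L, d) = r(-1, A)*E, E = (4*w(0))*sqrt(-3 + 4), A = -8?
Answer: -27/174595 ≈ -0.00015464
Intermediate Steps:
r(N, Z) = -3 + Z - 2*N (r(N, Z) = -3 + (-2*N + Z) = -3 + (Z - 2*N) = -3 + Z - 2*N)
E = 12 (E = (4*3)*sqrt(-3 + 4) = 12*sqrt(1) = 12*1 = 12)
b(L, d) = -108 (b(L, d) = (-3 - 8 - 2*(-1))*12 = (-3 - 8 + 2)*12 = -9*12 = -108)
b(-446, 32)/698380 = -108/698380 = -108*1/698380 = -27/174595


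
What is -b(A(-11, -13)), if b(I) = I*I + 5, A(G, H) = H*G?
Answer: -20454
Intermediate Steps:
A(G, H) = G*H
b(I) = 5 + I² (b(I) = I² + 5 = 5 + I²)
-b(A(-11, -13)) = -(5 + (-11*(-13))²) = -(5 + 143²) = -(5 + 20449) = -1*20454 = -20454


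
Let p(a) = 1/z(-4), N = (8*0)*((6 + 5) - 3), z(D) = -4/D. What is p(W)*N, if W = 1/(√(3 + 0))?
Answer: 0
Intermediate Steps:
N = 0 (N = 0*(11 - 3) = 0*8 = 0)
W = √3/3 (W = 1/(√3) = √3/3 ≈ 0.57735)
p(a) = 1 (p(a) = 1/(-4/(-4)) = 1/(-4*(-¼)) = 1/1 = 1)
p(W)*N = 1*0 = 0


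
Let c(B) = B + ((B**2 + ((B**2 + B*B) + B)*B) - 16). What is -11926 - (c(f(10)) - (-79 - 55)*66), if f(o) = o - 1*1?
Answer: -22383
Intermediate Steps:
f(o) = -1 + o (f(o) = o - 1 = -1 + o)
c(B) = -16 + B + B**2 + B*(B + 2*B**2) (c(B) = B + ((B**2 + ((B**2 + B**2) + B)*B) - 16) = B + ((B**2 + (2*B**2 + B)*B) - 16) = B + ((B**2 + (B + 2*B**2)*B) - 16) = B + ((B**2 + B*(B + 2*B**2)) - 16) = B + (-16 + B**2 + B*(B + 2*B**2)) = -16 + B + B**2 + B*(B + 2*B**2))
-11926 - (c(f(10)) - (-79 - 55)*66) = -11926 - ((-16 + (-1 + 10) + 2*(-1 + 10)**2 + 2*(-1 + 10)**3) - (-79 - 55)*66) = -11926 - ((-16 + 9 + 2*9**2 + 2*9**3) - (-134)*66) = -11926 - ((-16 + 9 + 2*81 + 2*729) - 1*(-8844)) = -11926 - ((-16 + 9 + 162 + 1458) + 8844) = -11926 - (1613 + 8844) = -11926 - 1*10457 = -11926 - 10457 = -22383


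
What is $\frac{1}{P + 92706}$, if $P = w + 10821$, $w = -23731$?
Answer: $\frac{1}{79796} \approx 1.2532 \cdot 10^{-5}$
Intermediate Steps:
$P = -12910$ ($P = -23731 + 10821 = -12910$)
$\frac{1}{P + 92706} = \frac{1}{-12910 + 92706} = \frac{1}{79796}$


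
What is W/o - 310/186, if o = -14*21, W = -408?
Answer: -41/147 ≈ -0.27891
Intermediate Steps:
o = -294
W/o - 310/186 = -408/(-294) - 310/186 = -408*(-1/294) - 310*1/186 = 68/49 - 5/3 = -41/147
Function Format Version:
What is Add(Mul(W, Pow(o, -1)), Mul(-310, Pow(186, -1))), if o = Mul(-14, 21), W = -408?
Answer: Rational(-41, 147) ≈ -0.27891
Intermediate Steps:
o = -294
Add(Mul(W, Pow(o, -1)), Mul(-310, Pow(186, -1))) = Add(Mul(-408, Pow(-294, -1)), Mul(-310, Pow(186, -1))) = Add(Mul(-408, Rational(-1, 294)), Mul(-310, Rational(1, 186))) = Add(Rational(68, 49), Rational(-5, 3)) = Rational(-41, 147)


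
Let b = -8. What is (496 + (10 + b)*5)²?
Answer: 256036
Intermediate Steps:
(496 + (10 + b)*5)² = (496 + (10 - 8)*5)² = (496 + 2*5)² = (496 + 10)² = 506² = 256036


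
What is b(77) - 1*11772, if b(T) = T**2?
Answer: -5843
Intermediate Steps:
b(77) - 1*11772 = 77**2 - 1*11772 = 5929 - 11772 = -5843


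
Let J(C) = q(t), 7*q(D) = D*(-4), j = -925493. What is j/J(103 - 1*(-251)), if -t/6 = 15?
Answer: -6478451/360 ≈ -17996.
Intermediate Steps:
t = -90 (t = -6*15 = -90)
q(D) = -4*D/7 (q(D) = (D*(-4))/7 = (-4*D)/7 = -4*D/7)
J(C) = 360/7 (J(C) = -4/7*(-90) = 360/7)
j/J(103 - 1*(-251)) = -925493/360/7 = -925493*7/360 = -6478451/360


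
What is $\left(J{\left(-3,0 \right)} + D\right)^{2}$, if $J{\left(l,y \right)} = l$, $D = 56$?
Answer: $2809$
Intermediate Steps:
$\left(J{\left(-3,0 \right)} + D\right)^{2} = \left(-3 + 56\right)^{2} = 53^{2} = 2809$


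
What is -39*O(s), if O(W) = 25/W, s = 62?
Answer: -975/62 ≈ -15.726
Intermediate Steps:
-39*O(s) = -975/62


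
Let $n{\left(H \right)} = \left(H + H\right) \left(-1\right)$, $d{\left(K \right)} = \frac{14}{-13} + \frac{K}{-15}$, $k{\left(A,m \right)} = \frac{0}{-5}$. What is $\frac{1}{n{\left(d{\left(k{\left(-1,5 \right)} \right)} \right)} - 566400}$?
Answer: $- \frac{13}{7363172} \approx -1.7655 \cdot 10^{-6}$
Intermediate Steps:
$k{\left(A,m \right)} = 0$ ($k{\left(A,m \right)} = 0 \left(- \frac{1}{5}\right) = 0$)
$d{\left(K \right)} = - \frac{14}{13} - \frac{K}{15}$ ($d{\left(K \right)} = 14 \left(- \frac{1}{13}\right) + K \left(- \frac{1}{15}\right) = - \frac{14}{13} - \frac{K}{15}$)
$n{\left(H \right)} = - 2 H$ ($n{\left(H \right)} = 2 H \left(-1\right) = - 2 H$)
$\frac{1}{n{\left(d{\left(k{\left(-1,5 \right)} \right)} \right)} - 566400} = \frac{1}{- 2 \left(- \frac{14}{13} - 0\right) - 566400} = \frac{1}{- 2 \left(- \frac{14}{13} + 0\right) - 566400} = \frac{1}{\left(-2\right) \left(- \frac{14}{13}\right) - 566400} = \frac{1}{\frac{28}{13} - 566400} = \frac{1}{- \frac{7363172}{13}} = - \frac{13}{7363172}$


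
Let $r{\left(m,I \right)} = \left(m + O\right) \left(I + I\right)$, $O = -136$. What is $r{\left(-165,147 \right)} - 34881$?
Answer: $-123375$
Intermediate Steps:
$r{\left(m,I \right)} = 2 I \left(-136 + m\right)$ ($r{\left(m,I \right)} = \left(m - 136\right) \left(I + I\right) = \left(-136 + m\right) 2 I = 2 I \left(-136 + m\right)$)
$r{\left(-165,147 \right)} - 34881 = 2 \cdot 147 \left(-136 - 165\right) - 34881 = 2 \cdot 147 \left(-301\right) - 34881 = -88494 - 34881 = -123375$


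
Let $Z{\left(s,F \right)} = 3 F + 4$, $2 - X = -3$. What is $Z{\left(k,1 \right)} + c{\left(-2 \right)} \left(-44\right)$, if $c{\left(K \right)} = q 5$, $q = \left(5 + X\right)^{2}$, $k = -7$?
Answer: $-21993$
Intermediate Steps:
$X = 5$ ($X = 2 - -3 = 2 + 3 = 5$)
$Z{\left(s,F \right)} = 4 + 3 F$
$q = 100$ ($q = \left(5 + 5\right)^{2} = 10^{2} = 100$)
$c{\left(K \right)} = 500$ ($c{\left(K \right)} = 100 \cdot 5 = 500$)
$Z{\left(k,1 \right)} + c{\left(-2 \right)} \left(-44\right) = \left(4 + 3 \cdot 1\right) + 500 \left(-44\right) = \left(4 + 3\right) - 22000 = 7 - 22000 = -21993$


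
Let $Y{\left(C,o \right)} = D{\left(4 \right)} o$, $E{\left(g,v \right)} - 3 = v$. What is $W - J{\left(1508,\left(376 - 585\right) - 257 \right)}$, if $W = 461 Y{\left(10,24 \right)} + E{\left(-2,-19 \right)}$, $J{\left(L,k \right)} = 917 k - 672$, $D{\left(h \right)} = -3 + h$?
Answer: $439042$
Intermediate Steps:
$E{\left(g,v \right)} = 3 + v$
$J{\left(L,k \right)} = -672 + 917 k$
$Y{\left(C,o \right)} = o$ ($Y{\left(C,o \right)} = \left(-3 + 4\right) o = 1 o = o$)
$W = 11048$ ($W = 461 \cdot 24 + \left(3 - 19\right) = 11064 - 16 = 11048$)
$W - J{\left(1508,\left(376 - 585\right) - 257 \right)} = 11048 - \left(-672 + 917 \left(\left(376 - 585\right) - 257\right)\right) = 11048 - \left(-672 + 917 \left(-209 - 257\right)\right) = 11048 - \left(-672 + 917 \left(-466\right)\right) = 11048 - \left(-672 - 427322\right) = 11048 - -427994 = 11048 + 427994 = 439042$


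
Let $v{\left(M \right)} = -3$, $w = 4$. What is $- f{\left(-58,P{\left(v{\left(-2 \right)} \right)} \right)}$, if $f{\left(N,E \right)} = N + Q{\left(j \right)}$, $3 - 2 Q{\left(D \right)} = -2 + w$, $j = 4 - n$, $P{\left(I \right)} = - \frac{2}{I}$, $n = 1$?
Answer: $\frac{115}{2} \approx 57.5$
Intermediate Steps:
$j = 3$ ($j = 4 - 1 = 3$)
$Q{\left(D \right)} = \frac{1}{2}$ ($Q{\left(D \right)} = \frac{3}{2} - \frac{-2 + 4}{2} = \frac{3}{2} - 1 = \frac{1}{2}$)
$f{\left(N,E \right)} = \frac{1}{2} + N$ ($f{\left(N,E \right)} = N + \frac{1}{2} = \frac{1}{2} + N$)
$- f{\left(-58,P{\left(v{\left(-2 \right)} \right)} \right)} = - (\frac{1}{2} - 58) = \left(-1\right) \left(- \frac{115}{2}\right) = \frac{115}{2}$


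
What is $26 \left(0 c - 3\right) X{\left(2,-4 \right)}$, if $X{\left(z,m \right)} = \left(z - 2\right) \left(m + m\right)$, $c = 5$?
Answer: $0$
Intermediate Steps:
$X{\left(z,m \right)} = 2 m \left(-2 + z\right)$ ($X{\left(z,m \right)} = \left(-2 + z\right) 2 m = 2 m \left(-2 + z\right)$)
$26 \left(0 c - 3\right) X{\left(2,-4 \right)} = 26 \left(0 \cdot 5 - 3\right) 2 \left(-4\right) \left(-2 + 2\right) = 26 \left(0 - 3\right) 2 \left(-4\right) 0 = 26 \left(-3\right) 0 = \left(-78\right) 0 = 0$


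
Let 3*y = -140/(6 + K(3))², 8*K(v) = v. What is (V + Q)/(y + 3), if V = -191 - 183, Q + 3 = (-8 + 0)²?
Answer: -2442339/14449 ≈ -169.03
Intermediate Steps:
K(v) = v/8
Q = 61 (Q = -3 + (-8 + 0)² = -3 + (-8)² = -3 + 64 = 61)
V = -374
y = -8960/7803 (y = (-140/(6 + (⅛)*3)²)/3 = (-140/(6 + 3/8)²)/3 = (-140/((51/8)²))/3 = (-140/2601/64)/3 = (-140*64/2601)/3 = (⅓)*(-8960/2601) = -8960/7803 ≈ -1.1483)
(V + Q)/(y + 3) = (-374 + 61)/(-8960/7803 + 3) = -313/14449/7803 = -313*7803/14449 = -2442339/14449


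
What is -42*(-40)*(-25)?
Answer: -42000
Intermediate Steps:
-42*(-40)*(-25) = 1680*(-25) = -42000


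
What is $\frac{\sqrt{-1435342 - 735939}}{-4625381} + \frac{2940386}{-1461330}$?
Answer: $- \frac{1470193}{730665} - \frac{i \sqrt{2171281}}{4625381} \approx -2.0121 - 0.00031857 i$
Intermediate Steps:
$\frac{\sqrt{-1435342 - 735939}}{-4625381} + \frac{2940386}{-1461330} = \sqrt{-2171281} \left(- \frac{1}{4625381}\right) + 2940386 \left(- \frac{1}{1461330}\right) = i \sqrt{2171281} \left(- \frac{1}{4625381}\right) - \frac{1470193}{730665} = - \frac{i \sqrt{2171281}}{4625381} - \frac{1470193}{730665} = - \frac{1470193}{730665} - \frac{i \sqrt{2171281}}{4625381}$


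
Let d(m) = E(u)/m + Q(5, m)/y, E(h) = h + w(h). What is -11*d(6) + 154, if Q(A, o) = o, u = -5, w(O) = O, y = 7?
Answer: 3421/21 ≈ 162.90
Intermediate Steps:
E(h) = 2*h (E(h) = h + h = 2*h)
d(m) = -10/m + m/7 (d(m) = (2*(-5))/m + m/7 = -10/m + m*(⅐) = -10/m + m/7)
-11*d(6) + 154 = -11*(-10/6 + (⅐)*6) + 154 = -11*(-10*⅙ + 6/7) + 154 = -11*(-5/3 + 6/7) + 154 = -11*(-17/21) + 154 = 187/21 + 154 = 3421/21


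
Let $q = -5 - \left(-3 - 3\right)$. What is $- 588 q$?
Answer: $-588$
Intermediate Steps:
$q = 1$ ($q = -5 - -6 = -5 + 6 = 1$)
$- 588 q = \left(-588\right) 1 = -588$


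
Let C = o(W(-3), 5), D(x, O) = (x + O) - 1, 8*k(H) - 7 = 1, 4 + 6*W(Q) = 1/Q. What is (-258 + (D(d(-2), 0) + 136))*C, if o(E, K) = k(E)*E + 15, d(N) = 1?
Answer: -15677/9 ≈ -1741.9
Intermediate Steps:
W(Q) = -2/3 + 1/(6*Q)
k(H) = 1 (k(H) = 7/8 + (1/8)*1 = 7/8 + 1/8 = 1)
D(x, O) = -1 + O + x (D(x, O) = (O + x) - 1 = -1 + O + x)
o(E, K) = 15 + E (o(E, K) = 1*E + 15 = E + 15 = 15 + E)
C = 257/18 (C = 15 + (1/6)*(1 - 4*(-3))/(-3) = 15 + (1/6)*(-1/3)*(1 + 12) = 15 + (1/6)*(-1/3)*13 = 15 - 13/18 = 257/18 ≈ 14.278)
(-258 + (D(d(-2), 0) + 136))*C = (-258 + ((-1 + 0 + 1) + 136))*(257/18) = (-258 + (0 + 136))*(257/18) = (-258 + 136)*(257/18) = -122*257/18 = -15677/9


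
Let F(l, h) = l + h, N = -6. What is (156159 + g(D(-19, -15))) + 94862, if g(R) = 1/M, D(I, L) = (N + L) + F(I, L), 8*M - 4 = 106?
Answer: 13806159/55 ≈ 2.5102e+5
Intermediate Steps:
M = 55/4 (M = ½ + (⅛)*106 = ½ + 53/4 = 55/4 ≈ 13.750)
F(l, h) = h + l
D(I, L) = -6 + I + 2*L (D(I, L) = (-6 + L) + (L + I) = (-6 + L) + (I + L) = -6 + I + 2*L)
g(R) = 4/55 (g(R) = 1/(55/4) = 4/55)
(156159 + g(D(-19, -15))) + 94862 = (156159 + 4/55) + 94862 = 8588749/55 + 94862 = 13806159/55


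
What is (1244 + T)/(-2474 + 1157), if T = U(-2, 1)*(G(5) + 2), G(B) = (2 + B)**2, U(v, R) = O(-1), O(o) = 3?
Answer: -1397/1317 ≈ -1.0607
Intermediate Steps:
U(v, R) = 3
T = 153 (T = 3*((2 + 5)**2 + 2) = 3*(7**2 + 2) = 3*(49 + 2) = 3*51 = 153)
(1244 + T)/(-2474 + 1157) = (1244 + 153)/(-2474 + 1157) = 1397/(-1317) = 1397*(-1/1317) = -1397/1317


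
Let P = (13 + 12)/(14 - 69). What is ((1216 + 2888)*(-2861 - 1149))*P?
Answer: 82285200/11 ≈ 7.4805e+6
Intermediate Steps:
P = -5/11 (P = 25/(-55) = 25*(-1/55) = -5/11 ≈ -0.45455)
((1216 + 2888)*(-2861 - 1149))*P = ((1216 + 2888)*(-2861 - 1149))*(-5/11) = (4104*(-4010))*(-5/11) = -16457040*(-5/11) = 82285200/11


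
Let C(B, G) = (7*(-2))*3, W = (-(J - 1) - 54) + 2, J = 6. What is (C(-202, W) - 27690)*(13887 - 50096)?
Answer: 1004147988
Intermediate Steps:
W = -57 (W = (-(6 - 1) - 54) + 2 = (-1*5 - 54) + 2 = (-5 - 54) + 2 = -59 + 2 = -57)
C(B, G) = -42 (C(B, G) = -14*3 = -42)
(C(-202, W) - 27690)*(13887 - 50096) = (-42 - 27690)*(13887 - 50096) = -27732*(-36209) = 1004147988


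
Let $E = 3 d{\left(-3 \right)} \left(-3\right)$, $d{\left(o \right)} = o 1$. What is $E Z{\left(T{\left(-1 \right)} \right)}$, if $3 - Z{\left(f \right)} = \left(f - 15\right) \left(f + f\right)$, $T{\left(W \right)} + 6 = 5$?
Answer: $-783$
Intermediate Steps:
$T{\left(W \right)} = -1$ ($T{\left(W \right)} = -6 + 5 = -1$)
$Z{\left(f \right)} = 3 - 2 f \left(-15 + f\right)$ ($Z{\left(f \right)} = 3 - \left(f - 15\right) \left(f + f\right) = 3 - \left(-15 + f\right) 2 f = 3 - 2 f \left(-15 + f\right)$)
$d{\left(o \right)} = o$
$E = 27$ ($E = 3 \left(-3\right) \left(-3\right) = \left(-9\right) \left(-3\right) = 27$)
$E Z{\left(T{\left(-1 \right)} \right)} = 27 \left(3 - 2 \left(-1\right)^{2} + 30 \left(-1\right)\right) = 27 \left(3 - 2 - 30\right) = 27 \left(-29\right) = -783$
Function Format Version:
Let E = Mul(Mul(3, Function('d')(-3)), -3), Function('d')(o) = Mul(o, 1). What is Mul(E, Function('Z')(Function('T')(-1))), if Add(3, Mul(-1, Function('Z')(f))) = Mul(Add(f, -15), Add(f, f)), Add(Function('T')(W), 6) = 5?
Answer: -783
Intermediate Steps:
Function('T')(W) = -1 (Function('T')(W) = Add(-6, 5) = -1)
Function('Z')(f) = Add(3, Mul(-2, f, Add(-15, f))) (Function('Z')(f) = Add(3, Mul(-1, Mul(Add(f, -15), Add(f, f)))) = Add(3, Mul(-1, Mul(Add(-15, f), Mul(2, f)))) = Add(3, Mul(-1, Mul(2, f, Add(-15, f)))) = Add(3, Mul(-2, f, Add(-15, f))))
Function('d')(o) = o
E = 27 (E = Mul(Mul(3, -3), -3) = Mul(-9, -3) = 27)
Mul(E, Function('Z')(Function('T')(-1))) = Mul(27, Add(3, Mul(-2, Pow(-1, 2)), Mul(30, -1))) = Mul(27, Add(3, Mul(-2, 1), -30)) = Mul(27, Add(3, -2, -30)) = Mul(27, -29) = -783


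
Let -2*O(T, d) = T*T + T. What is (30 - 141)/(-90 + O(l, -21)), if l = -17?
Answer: 111/226 ≈ 0.49115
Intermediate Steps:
O(T, d) = -T/2 - T²/2 (O(T, d) = -(T*T + T)/2 = -(T² + T)/2 = -(T + T²)/2 = -T/2 - T²/2)
(30 - 141)/(-90 + O(l, -21)) = (30 - 141)/(-90 - ½*(-17)*(1 - 17)) = -111/(-90 - ½*(-17)*(-16)) = -111/(-90 - 136) = -111/(-226) = -111*(-1/226) = 111/226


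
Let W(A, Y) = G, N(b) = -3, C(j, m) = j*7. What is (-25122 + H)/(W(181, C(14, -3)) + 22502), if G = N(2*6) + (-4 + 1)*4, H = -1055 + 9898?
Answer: -16279/22487 ≈ -0.72393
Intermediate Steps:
C(j, m) = 7*j
H = 8843
G = -15 (G = -3 + (-4 + 1)*4 = -3 - 3*4 = -3 - 12 = -15)
W(A, Y) = -15
(-25122 + H)/(W(181, C(14, -3)) + 22502) = (-25122 + 8843)/(-15 + 22502) = -16279/22487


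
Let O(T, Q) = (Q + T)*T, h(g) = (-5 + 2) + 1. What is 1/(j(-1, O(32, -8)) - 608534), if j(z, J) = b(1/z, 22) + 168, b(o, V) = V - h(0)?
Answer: -1/608342 ≈ -1.6438e-6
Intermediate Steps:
h(g) = -2 (h(g) = -3 + 1 = -2)
b(o, V) = 2 + V (b(o, V) = V - 1*(-2) = V + 2 = 2 + V)
O(T, Q) = T*(Q + T)
j(z, J) = 192 (j(z, J) = (2 + 22) + 168 = 24 + 168 = 192)
1/(j(-1, O(32, -8)) - 608534) = 1/(192 - 608534) = 1/(-608342) = -1/608342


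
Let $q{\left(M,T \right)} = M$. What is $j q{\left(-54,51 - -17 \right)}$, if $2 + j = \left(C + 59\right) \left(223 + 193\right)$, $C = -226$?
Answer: $3751596$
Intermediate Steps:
$j = -69474$ ($j = -2 + \left(-226 + 59\right) \left(223 + 193\right) = -2 - 69472 = -69474$)
$j q{\left(-54,51 - -17 \right)} = \left(-69474\right) \left(-54\right) = 3751596$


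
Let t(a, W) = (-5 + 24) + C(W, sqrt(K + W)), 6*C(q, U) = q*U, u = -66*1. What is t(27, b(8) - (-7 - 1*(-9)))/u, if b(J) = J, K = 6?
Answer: -19/66 - sqrt(3)/33 ≈ -0.34037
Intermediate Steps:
u = -66
C(q, U) = U*q/6 (C(q, U) = (q*U)/6 = (U*q)/6 = U*q/6)
t(a, W) = 19 + W*sqrt(6 + W)/6 (t(a, W) = (-5 + 24) + sqrt(6 + W)*W/6 = 19 + W*sqrt(6 + W)/6)
t(27, b(8) - (-7 - 1*(-9)))/u = (19 + (8 - (-7 - 1*(-9)))*sqrt(6 + (8 - (-7 - 1*(-9))))/6)/(-66) = (19 + (8 - (-7 + 9))*sqrt(6 + (8 - (-7 + 9)))/6)*(-1/66) = (19 + (8 - 1*2)*sqrt(6 + (8 - 1*2))/6)*(-1/66) = (19 + (8 - 2)*sqrt(6 + (8 - 2))/6)*(-1/66) = (19 + (1/6)*6*sqrt(6 + 6))*(-1/66) = (19 + (1/6)*6*sqrt(12))*(-1/66) = (19 + (1/6)*6*(2*sqrt(3)))*(-1/66) = (19 + 2*sqrt(3))*(-1/66) = -19/66 - sqrt(3)/33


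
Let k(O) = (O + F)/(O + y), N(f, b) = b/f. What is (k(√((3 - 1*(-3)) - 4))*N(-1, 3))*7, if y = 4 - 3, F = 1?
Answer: -21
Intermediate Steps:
y = 1
k(O) = 1 (k(O) = (O + 1)/(O + 1) = (1 + O)/(1 + O) = 1)
(k(√((3 - 1*(-3)) - 4))*N(-1, 3))*7 = (1*(3/(-1)))*7 = (1*(3*(-1)))*7 = (1*(-3))*7 = -3*7 = -21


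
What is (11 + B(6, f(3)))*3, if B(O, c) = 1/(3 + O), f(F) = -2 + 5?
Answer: 100/3 ≈ 33.333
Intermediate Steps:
f(F) = 3
(11 + B(6, f(3)))*3 = (11 + 1/(3 + 6))*3 = (11 + 1/9)*3 = (11 + ⅑)*3 = (100/9)*3 = 100/3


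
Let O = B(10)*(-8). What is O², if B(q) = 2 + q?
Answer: 9216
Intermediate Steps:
O = -96 (O = (2 + 10)*(-8) = 12*(-8) = -96)
O² = (-96)² = 9216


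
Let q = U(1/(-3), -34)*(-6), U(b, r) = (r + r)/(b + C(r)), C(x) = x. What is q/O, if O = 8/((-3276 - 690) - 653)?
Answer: 706707/103 ≈ 6861.2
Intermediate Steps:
U(b, r) = 2*r/(b + r) (U(b, r) = (r + r)/(b + r) = (2*r)/(b + r) = 2*r/(b + r))
q = -1224/103 (q = (2*(-34)/(1/(-3) - 34))*(-6) = (2*(-34)/(-⅓ - 34))*(-6) = (2*(-34)/(-103/3))*(-6) = (2*(-34)*(-3/103))*(-6) = (204/103)*(-6) = -1224/103 ≈ -11.883)
O = -8/4619 (O = 8/(-3966 - 653) = 8/(-4619) = 8*(-1/4619) = -8/4619 ≈ -0.0017320)
q/O = -1224/(103*(-8/4619)) = -1224/103*(-4619/8) = 706707/103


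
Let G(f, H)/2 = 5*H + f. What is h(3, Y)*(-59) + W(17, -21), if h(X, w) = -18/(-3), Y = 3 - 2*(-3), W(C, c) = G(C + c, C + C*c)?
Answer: -3762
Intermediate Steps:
G(f, H) = 2*f + 10*H (G(f, H) = 2*(5*H + f) = 2*(f + 5*H) = 2*f + 10*H)
W(C, c) = 2*c + 12*C + 10*C*c (W(C, c) = 2*(C + c) + 10*(C + C*c) = (2*C + 2*c) + (10*C + 10*C*c) = 2*c + 12*C + 10*C*c)
Y = 9 (Y = 3 + 6 = 9)
h(X, w) = 6 (h(X, w) = -18*(-1/3) = 6)
h(3, Y)*(-59) + W(17, -21) = 6*(-59) + (2*17 + 2*(-21) + 10*17*(1 - 21)) = -354 + (34 - 42 + 10*17*(-20)) = -354 + (34 - 42 - 3400) = -354 - 3408 = -3762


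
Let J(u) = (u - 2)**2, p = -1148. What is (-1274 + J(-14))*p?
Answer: 1168664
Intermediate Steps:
J(u) = (-2 + u)**2
(-1274 + J(-14))*p = (-1274 + (-2 - 14)**2)*(-1148) = (-1274 + (-16)**2)*(-1148) = (-1274 + 256)*(-1148) = -1018*(-1148) = 1168664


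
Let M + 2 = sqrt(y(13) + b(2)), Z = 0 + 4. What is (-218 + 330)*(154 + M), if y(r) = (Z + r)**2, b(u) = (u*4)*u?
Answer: 17024 + 112*sqrt(305) ≈ 18980.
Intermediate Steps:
Z = 4
b(u) = 4*u**2 (b(u) = (4*u)*u = 4*u**2)
y(r) = (4 + r)**2
M = -2 + sqrt(305) (M = -2 + sqrt((4 + 13)**2 + 4*2**2) = -2 + sqrt(17**2 + 4*4) = -2 + sqrt(289 + 16) = -2 + sqrt(305) ≈ 15.464)
(-218 + 330)*(154 + M) = (-218 + 330)*(154 + (-2 + sqrt(305))) = 112*(152 + sqrt(305)) = 17024 + 112*sqrt(305)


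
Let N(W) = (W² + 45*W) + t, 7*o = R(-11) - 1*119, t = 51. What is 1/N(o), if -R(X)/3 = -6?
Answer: -49/19115 ≈ -0.0025634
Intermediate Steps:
R(X) = 18 (R(X) = -3*(-6) = 18)
o = -101/7 (o = (18 - 1*119)/7 = (18 - 119)/7 = (⅐)*(-101) = -101/7 ≈ -14.429)
N(W) = 51 + W² + 45*W (N(W) = (W² + 45*W) + 51 = 51 + W² + 45*W)
1/N(o) = 1/(51 + (-101/7)² + 45*(-101/7)) = 1/(51 + 10201/49 - 4545/7) = 1/(-19115/49) = -49/19115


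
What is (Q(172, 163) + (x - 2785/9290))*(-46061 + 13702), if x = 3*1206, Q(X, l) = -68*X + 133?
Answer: 477695433753/1858 ≈ 2.5710e+8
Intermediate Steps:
Q(X, l) = 133 - 68*X
x = 3618
(Q(172, 163) + (x - 2785/9290))*(-46061 + 13702) = ((133 - 68*172) + (3618 - 2785/9290))*(-46061 + 13702) = ((133 - 11696) + (3618 - 2785/9290))*(-32359) = (-11563 + (3618 - 1*557/1858))*(-32359) = (-11563 + (3618 - 557/1858))*(-32359) = (-11563 + 6721687/1858)*(-32359) = -14762367/1858*(-32359) = 477695433753/1858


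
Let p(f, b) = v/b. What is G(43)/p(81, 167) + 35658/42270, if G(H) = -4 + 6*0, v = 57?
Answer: -4367309/401565 ≈ -10.876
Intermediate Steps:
G(H) = -4 (G(H) = -4 + 0 = -4)
p(f, b) = 57/b
G(43)/p(81, 167) + 35658/42270 = -4/(57/167) + 35658/42270 = -4/(57*(1/167)) + 35658*(1/42270) = -4/57/167 + 5943/7045 = -4*167/57 + 5943/7045 = -668/57 + 5943/7045 = -4367309/401565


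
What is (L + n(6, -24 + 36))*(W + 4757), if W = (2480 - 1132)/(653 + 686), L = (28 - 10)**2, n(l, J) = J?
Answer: 2140646256/1339 ≈ 1.5987e+6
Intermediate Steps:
L = 324 (L = 18**2 = 324)
W = 1348/1339 ≈ 1.0067
(L + n(6, -24 + 36))*(W + 4757) = (324 + (-24 + 36))*(1348/1339 + 4757) = (324 + 12)*(6370971/1339) = 336*(6370971/1339) = 2140646256/1339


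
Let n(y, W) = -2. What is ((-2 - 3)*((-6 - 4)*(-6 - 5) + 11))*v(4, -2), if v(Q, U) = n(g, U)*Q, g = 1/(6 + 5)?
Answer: 4840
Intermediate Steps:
g = 1/11 ≈ 0.090909
v(Q, U) = -2*Q
((-2 - 3)*((-6 - 4)*(-6 - 5) + 11))*v(4, -2) = ((-2 - 3)*((-6 - 4)*(-6 - 5) + 11))*(-2*4) = -5*(-10*(-11) + 11)*(-8) = -5*(110 + 11)*(-8) = -5*121*(-8) = -605*(-8) = 4840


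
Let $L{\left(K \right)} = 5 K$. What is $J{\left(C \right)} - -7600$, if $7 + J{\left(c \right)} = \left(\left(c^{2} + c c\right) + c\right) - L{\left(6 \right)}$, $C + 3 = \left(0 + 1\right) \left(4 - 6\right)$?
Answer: $7608$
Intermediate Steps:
$C = -5$ ($C = -3 + \left(0 + 1\right) \left(4 - 6\right) = -3 + 1 \left(-2\right) = -3 - 2 = -5$)
$J{\left(c \right)} = -37 + c + 2 c^{2}$ ($J{\left(c \right)} = -7 - \left(30 - c - c^{2} - c c\right) = -7 - \left(30 - c - 2 c^{2}\right) = -7 + \left(-30 + c + 2 c^{2}\right) = -37 + c + 2 c^{2}$)
$J{\left(C \right)} - -7600 = \left(-37 - 5 + 2 \left(-5\right)^{2}\right) - -7600 = \left(-37 - 5 + 2 \cdot 25\right) + 7600 = \left(-37 - 5 + 50\right) + 7600 = 8 + 7600 = 7608$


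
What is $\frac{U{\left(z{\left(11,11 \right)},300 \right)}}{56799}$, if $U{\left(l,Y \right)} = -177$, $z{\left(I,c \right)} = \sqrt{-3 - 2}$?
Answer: $- \frac{59}{18933} \approx -0.0031163$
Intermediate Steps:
$z{\left(I,c \right)} = i \sqrt{5}$ ($z{\left(I,c \right)} = \sqrt{-5} = i \sqrt{5}$)
$\frac{U{\left(z{\left(11,11 \right)},300 \right)}}{56799} = - \frac{177}{56799} = \left(-177\right) \frac{1}{56799} = - \frac{59}{18933}$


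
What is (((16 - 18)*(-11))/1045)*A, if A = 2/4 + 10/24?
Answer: 11/570 ≈ 0.019298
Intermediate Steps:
A = 11/12 (A = 2*(1/4) + 10*(1/24) = 1/2 + 5/12 = 11/12 ≈ 0.91667)
(((16 - 18)*(-11))/1045)*A = (((16 - 18)*(-11))/1045)*(11/12) = (-2*(-11)*(1/1045))*(11/12) = (22*(1/1045))*(11/12) = (2/95)*(11/12) = 11/570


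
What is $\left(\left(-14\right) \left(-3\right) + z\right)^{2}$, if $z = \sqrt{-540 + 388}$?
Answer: $1612 + 168 i \sqrt{38} \approx 1612.0 + 1035.6 i$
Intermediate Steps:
$z = 2 i \sqrt{38}$ ($z = \sqrt{-152} = 2 i \sqrt{38} \approx 12.329 i$)
$\left(\left(-14\right) \left(-3\right) + z\right)^{2} = \left(\left(-14\right) \left(-3\right) + 2 i \sqrt{38}\right)^{2} = \left(42 + 2 i \sqrt{38}\right)^{2}$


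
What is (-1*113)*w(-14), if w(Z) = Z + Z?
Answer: 3164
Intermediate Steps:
w(Z) = 2*Z
(-1*113)*w(-14) = (-1*113)*(2*(-14)) = -113*(-28) = 3164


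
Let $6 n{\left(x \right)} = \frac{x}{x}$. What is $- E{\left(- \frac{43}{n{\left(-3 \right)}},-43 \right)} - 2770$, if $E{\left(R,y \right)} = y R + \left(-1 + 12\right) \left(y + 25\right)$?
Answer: $-13666$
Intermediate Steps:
$n{\left(x \right)} = \frac{1}{6}$ ($n{\left(x \right)} = \frac{x \frac{1}{x}}{6} = \frac{1}{6} \cdot 1 = \frac{1}{6}$)
$E{\left(R,y \right)} = 275 + 11 y + R y$ ($E{\left(R,y \right)} = R y + 11 \left(25 + y\right) = R y + \left(275 + 11 y\right) = 275 + 11 y + R y$)
$- E{\left(- \frac{43}{n{\left(-3 \right)}},-43 \right)} - 2770 = - (275 + 11 \left(-43\right) + - 43 \frac{1}{\frac{1}{6}} \left(-43\right)) - 2770 = - (275 - 473 + \left(-43\right) 6 \left(-43\right)) - 2770 = - (275 - 473 - -11094) - 2770 = - (275 - 473 + 11094) - 2770 = \left(-1\right) 10896 - 2770 = -10896 - 2770 = -13666$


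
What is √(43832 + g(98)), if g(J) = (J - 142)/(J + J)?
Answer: √2147757/7 ≈ 209.36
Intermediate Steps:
g(J) = (-142 + J)/(2*J) (g(J) = (-142 + J)/((2*J)) = (-142 + J)*(1/(2*J)) = (-142 + J)/(2*J))
√(43832 + g(98)) = √(43832 + (½)*(-142 + 98)/98) = √(43832 + (½)*(1/98)*(-44)) = √(43832 - 11/49) = √(2147757/49) = √2147757/7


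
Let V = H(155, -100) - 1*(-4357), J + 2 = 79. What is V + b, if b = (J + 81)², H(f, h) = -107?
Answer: 29214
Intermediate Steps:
J = 77 (J = -2 + 79 = 77)
V = 4250 (V = -107 - 1*(-4357) = -107 + 4357 = 4250)
b = 24964 (b = (77 + 81)² = 158² = 24964)
V + b = 4250 + 24964 = 29214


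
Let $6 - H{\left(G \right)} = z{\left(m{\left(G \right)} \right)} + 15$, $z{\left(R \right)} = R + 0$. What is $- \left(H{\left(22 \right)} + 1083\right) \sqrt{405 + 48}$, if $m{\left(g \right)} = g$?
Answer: $- 1052 \sqrt{453} \approx -22391.0$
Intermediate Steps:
$z{\left(R \right)} = R$
$H{\left(G \right)} = -9 - G$ ($H{\left(G \right)} = 6 - \left(G + 15\right) = 6 - \left(15 + G\right) = -9 - G$)
$- \left(H{\left(22 \right)} + 1083\right) \sqrt{405 + 48} = - \left(\left(-9 - 22\right) + 1083\right) \sqrt{405 + 48} = - \left(\left(-9 - 22\right) + 1083\right) \sqrt{453} = - \left(-31 + 1083\right) \sqrt{453} = - 1052 \sqrt{453}$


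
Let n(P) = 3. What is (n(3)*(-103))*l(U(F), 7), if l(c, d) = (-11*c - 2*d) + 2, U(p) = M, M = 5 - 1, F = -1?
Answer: 17304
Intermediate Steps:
M = 4
U(p) = 4
l(c, d) = 2 - 11*c - 2*d
(n(3)*(-103))*l(U(F), 7) = (3*(-103))*(2 - 11*4 - 2*7) = -309*(2 - 44 - 14) = -309*(-56) = 17304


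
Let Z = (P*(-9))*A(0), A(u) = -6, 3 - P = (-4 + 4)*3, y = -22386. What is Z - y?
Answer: 22548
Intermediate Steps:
P = 3 (P = 3 - (-4 + 4)*3 = 3 - 0*3 = 3 - 1*0 = 3 + 0 = 3)
Z = 162 (Z = (3*(-9))*(-6) = -27*(-6) = 162)
Z - y = 162 - 1*(-22386) = 162 + 22386 = 22548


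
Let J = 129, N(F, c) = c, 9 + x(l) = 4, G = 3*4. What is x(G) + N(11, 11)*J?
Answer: 1414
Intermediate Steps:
G = 12
x(l) = -5 (x(l) = -9 + 4 = -5)
x(G) + N(11, 11)*J = -5 + 11*129 = -5 + 1419 = 1414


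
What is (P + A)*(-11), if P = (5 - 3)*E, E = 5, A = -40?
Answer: 330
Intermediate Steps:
P = 10 (P = (5 - 3)*5 = 2*5 = 10)
(P + A)*(-11) = (10 - 40)*(-11) = -30*(-11) = 330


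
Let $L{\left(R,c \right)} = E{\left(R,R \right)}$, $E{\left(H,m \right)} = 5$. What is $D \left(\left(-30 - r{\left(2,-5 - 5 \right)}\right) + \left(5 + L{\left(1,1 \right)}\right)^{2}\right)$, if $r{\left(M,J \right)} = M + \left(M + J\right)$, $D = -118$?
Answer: $-8968$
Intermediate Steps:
$L{\left(R,c \right)} = 5$
$r{\left(M,J \right)} = J + 2 M$ ($r{\left(M,J \right)} = M + \left(J + M\right) = J + 2 M$)
$D \left(\left(-30 - r{\left(2,-5 - 5 \right)}\right) + \left(5 + L{\left(1,1 \right)}\right)^{2}\right) = - 118 \left(\left(-30 - \left(\left(-5 - 5\right) + 2 \cdot 2\right)\right) + \left(5 + 5\right)^{2}\right) = - 118 \left(\left(-30 - \left(-10 + 4\right)\right) + 10^{2}\right) = - 118 \left(\left(-30 - -6\right) + 100\right) = - 118 \left(\left(-30 + 6\right) + 100\right) = - 118 \left(-24 + 100\right) = \left(-118\right) 76 = -8968$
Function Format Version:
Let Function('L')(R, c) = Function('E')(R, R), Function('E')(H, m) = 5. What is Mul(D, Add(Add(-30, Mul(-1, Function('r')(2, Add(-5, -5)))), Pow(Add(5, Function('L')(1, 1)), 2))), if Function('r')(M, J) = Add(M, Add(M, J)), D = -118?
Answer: -8968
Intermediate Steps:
Function('L')(R, c) = 5
Function('r')(M, J) = Add(J, Mul(2, M)) (Function('r')(M, J) = Add(M, Add(J, M)) = Add(J, Mul(2, M)))
Mul(D, Add(Add(-30, Mul(-1, Function('r')(2, Add(-5, -5)))), Pow(Add(5, Function('L')(1, 1)), 2))) = Mul(-118, Add(Add(-30, Mul(-1, Add(Add(-5, -5), Mul(2, 2)))), Pow(Add(5, 5), 2))) = Mul(-118, Add(Add(-30, Mul(-1, Add(-10, 4))), Pow(10, 2))) = Mul(-118, Add(Add(-30, Mul(-1, -6)), 100)) = Mul(-118, Add(Add(-30, 6), 100)) = Mul(-118, Add(-24, 100)) = Mul(-118, 76) = -8968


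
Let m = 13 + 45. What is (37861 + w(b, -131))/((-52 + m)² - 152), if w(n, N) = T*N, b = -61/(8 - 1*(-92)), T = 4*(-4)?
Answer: -39957/116 ≈ -344.46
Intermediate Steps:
m = 58
T = -16
b = -61/100 (b = -61/(8 + 92) = -61/100 ≈ -0.61000)
w(n, N) = -16*N
(37861 + w(b, -131))/((-52 + m)² - 152) = (37861 - 16*(-131))/((-52 + 58)² - 152) = (37861 + 2096)/(6² - 152) = 39957/(36 - 152) = 39957/(-116) = 39957*(-1/116) = -39957/116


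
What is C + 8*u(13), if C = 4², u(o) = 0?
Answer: 16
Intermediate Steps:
C = 16
C + 8*u(13) = 16 + 8*0 = 16 + 0 = 16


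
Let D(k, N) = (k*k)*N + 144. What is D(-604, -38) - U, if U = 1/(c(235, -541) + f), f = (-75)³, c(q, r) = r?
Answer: -5855895559423/422416 ≈ -1.3863e+7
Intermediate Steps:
f = -421875
D(k, N) = 144 + N*k² (D(k, N) = k²*N + 144 = N*k² + 144 = 144 + N*k²)
U = -1/422416 (U = 1/(-541 - 421875) = 1/(-422416) = -1/422416 ≈ -2.3673e-6)
D(-604, -38) - U = (144 - 38*(-604)²) - 1*(-1/422416) = (144 - 38*364816) + 1/422416 = (144 - 13863008) + 1/422416 = -13862864 + 1/422416 = -5855895559423/422416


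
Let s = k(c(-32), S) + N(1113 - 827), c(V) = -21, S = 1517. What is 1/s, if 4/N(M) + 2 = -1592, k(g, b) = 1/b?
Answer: -1209049/2237 ≈ -540.48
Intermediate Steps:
N(M) = -2/797 (N(M) = 4/(-2 - 1592) = 4/(-1594) = 4*(-1/1594) = -2/797)
s = -2237/1209049 (s = 1/1517 - 2/797 = -2237/1209049 ≈ -0.0018502)
1/s = 1/(-2237/1209049) = -1209049/2237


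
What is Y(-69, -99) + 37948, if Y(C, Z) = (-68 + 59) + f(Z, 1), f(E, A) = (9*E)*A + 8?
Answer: 37056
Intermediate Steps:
f(E, A) = 8 + 9*A*E (f(E, A) = 9*A*E + 8 = 8 + 9*A*E)
Y(C, Z) = -1 + 9*Z (Y(C, Z) = (-68 + 59) + (8 + 9*1*Z) = -9 + (8 + 9*Z) = -1 + 9*Z)
Y(-69, -99) + 37948 = (-1 + 9*(-99)) + 37948 = (-1 - 891) + 37948 = -892 + 37948 = 37056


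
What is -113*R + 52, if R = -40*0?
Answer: 52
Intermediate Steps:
R = 0
-113*R + 52 = -113*0 + 52 = 0 + 52 = 52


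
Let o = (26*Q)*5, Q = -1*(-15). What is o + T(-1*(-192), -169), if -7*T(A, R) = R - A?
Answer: 14011/7 ≈ 2001.6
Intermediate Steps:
Q = 15
T(A, R) = -R/7 + A/7 (T(A, R) = -(R - A)/7 = -R/7 + A/7)
o = 1950 (o = (26*15)*5 = 390*5 = 1950)
o + T(-1*(-192), -169) = 1950 + (-⅐*(-169) + (-1*(-192))/7) = 1950 + (169/7 + (⅐)*192) = 1950 + (169/7 + 192/7) = 1950 + 361/7 = 14011/7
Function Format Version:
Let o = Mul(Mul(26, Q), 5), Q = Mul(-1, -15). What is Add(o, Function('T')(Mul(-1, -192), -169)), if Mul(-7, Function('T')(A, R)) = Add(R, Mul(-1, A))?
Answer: Rational(14011, 7) ≈ 2001.6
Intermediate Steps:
Q = 15
Function('T')(A, R) = Add(Mul(Rational(-1, 7), R), Mul(Rational(1, 7), A)) (Function('T')(A, R) = Mul(Rational(-1, 7), Add(R, Mul(-1, A))) = Add(Mul(Rational(-1, 7), R), Mul(Rational(1, 7), A)))
o = 1950 (o = Mul(Mul(26, 15), 5) = Mul(390, 5) = 1950)
Add(o, Function('T')(Mul(-1, -192), -169)) = Add(1950, Add(Mul(Rational(-1, 7), -169), Mul(Rational(1, 7), Mul(-1, -192)))) = Add(1950, Add(Rational(169, 7), Mul(Rational(1, 7), 192))) = Add(1950, Add(Rational(169, 7), Rational(192, 7))) = Add(1950, Rational(361, 7)) = Rational(14011, 7)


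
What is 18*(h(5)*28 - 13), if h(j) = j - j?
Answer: -234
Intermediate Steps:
h(j) = 0
18*(h(5)*28 - 13) = 18*(0*28 - 13) = 18*(0 - 13) = 18*(-13) = -234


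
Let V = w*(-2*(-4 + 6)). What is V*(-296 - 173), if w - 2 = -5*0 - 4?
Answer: -3752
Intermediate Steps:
w = -2 (w = 2 + (-5*0 - 4) = 2 + (0 - 4) = 2 - 4 = -2)
V = 8 (V = -(-4)*(-4 + 6) = -(-4)*2 = -2*(-4) = 8)
V*(-296 - 173) = 8*(-296 - 173) = 8*(-469) = -3752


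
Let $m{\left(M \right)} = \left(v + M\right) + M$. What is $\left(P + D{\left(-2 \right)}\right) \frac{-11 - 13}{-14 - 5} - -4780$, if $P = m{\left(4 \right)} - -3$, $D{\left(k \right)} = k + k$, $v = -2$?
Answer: $\frac{90940}{19} \approx 4786.3$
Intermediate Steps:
$m{\left(M \right)} = -2 + 2 M$ ($m{\left(M \right)} = \left(-2 + M\right) + M = -2 + 2 M$)
$D{\left(k \right)} = 2 k$
$P = 9$ ($P = \left(-2 + 2 \cdot 4\right) - -3 = \left(-2 + 8\right) + 3 = 6 + 3 = 9$)
$\left(P + D{\left(-2 \right)}\right) \frac{-11 - 13}{-14 - 5} - -4780 = \left(9 + 2 \left(-2\right)\right) \frac{-11 - 13}{-14 - 5} - -4780 = \left(9 - 4\right) \left(- \frac{24}{-19}\right) + 4780 = 5 \left(\left(-24\right) \left(- \frac{1}{19}\right)\right) + 4780 = 5 \cdot \frac{24}{19} + 4780 = \frac{120}{19} + 4780 = \frac{90940}{19}$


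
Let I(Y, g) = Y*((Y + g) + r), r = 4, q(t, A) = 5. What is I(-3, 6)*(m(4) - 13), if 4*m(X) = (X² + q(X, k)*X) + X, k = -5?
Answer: 63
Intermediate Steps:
I(Y, g) = Y*(4 + Y + g) (I(Y, g) = Y*((Y + g) + 4) = Y*(4 + Y + g))
m(X) = X²/4 + 3*X/2 (m(X) = ((X² + 5*X) + X)/4 = (X² + 6*X)/4 = X²/4 + 3*X/2)
I(-3, 6)*(m(4) - 13) = (-3*(4 - 3 + 6))*((¼)*4*(6 + 4) - 13) = (-3*7)*((¼)*4*10 - 13) = -21*(10 - 13) = -21*(-3) = 63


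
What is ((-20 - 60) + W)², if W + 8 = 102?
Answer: 196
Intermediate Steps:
W = 94 (W = -8 + 102 = 94)
((-20 - 60) + W)² = ((-20 - 60) + 94)² = (-80 + 94)² = 14² = 196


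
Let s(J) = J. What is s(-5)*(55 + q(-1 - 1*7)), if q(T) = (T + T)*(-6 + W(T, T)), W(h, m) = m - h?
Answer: -755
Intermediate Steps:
q(T) = -12*T (q(T) = (T + T)*(-6 + (T - T)) = (2*T)*(-6 + 0) = (2*T)*(-6) = -12*T)
s(-5)*(55 + q(-1 - 1*7)) = -5*(55 - 12*(-1 - 1*7)) = -5*(55 - 12*(-1 - 7)) = -5*(55 - 12*(-8)) = -5*(55 + 96) = -5*151 = -755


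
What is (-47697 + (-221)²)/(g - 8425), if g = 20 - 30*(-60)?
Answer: -1144/6605 ≈ -0.17320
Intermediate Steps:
g = 1820 (g = 20 + 1800 = 1820)
(-47697 + (-221)²)/(g - 8425) = (-47697 + (-221)²)/(1820 - 8425) = (-47697 + 48841)/(-6605) = 1144*(-1/6605) = -1144/6605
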